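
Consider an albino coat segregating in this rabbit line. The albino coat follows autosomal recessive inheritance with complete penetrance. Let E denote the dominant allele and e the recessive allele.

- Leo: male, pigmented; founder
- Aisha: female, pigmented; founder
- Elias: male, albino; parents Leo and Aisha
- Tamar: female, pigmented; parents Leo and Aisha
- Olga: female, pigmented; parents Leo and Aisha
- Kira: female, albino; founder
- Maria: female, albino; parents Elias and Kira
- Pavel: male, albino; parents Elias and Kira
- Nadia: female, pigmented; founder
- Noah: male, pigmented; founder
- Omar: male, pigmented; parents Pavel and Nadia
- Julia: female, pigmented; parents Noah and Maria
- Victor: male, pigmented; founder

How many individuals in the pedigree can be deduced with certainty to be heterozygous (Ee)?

4

Obligate heterozygotes: Leo is pigmented so carries E and passed e to Elias (ee), so Leo is Ee; Aisha is pigmented so carries E and passed e to Elias (ee), so Aisha is Ee; Omar is pigmented so carries E and received e from Pavel (ee), so Omar is Ee; Julia is pigmented so carries E and received e from Maria (ee), so Julia is Ee.
Every other individual is either homozygous by phenotype or has at least one consistent homozygous assignment, so the count is 4.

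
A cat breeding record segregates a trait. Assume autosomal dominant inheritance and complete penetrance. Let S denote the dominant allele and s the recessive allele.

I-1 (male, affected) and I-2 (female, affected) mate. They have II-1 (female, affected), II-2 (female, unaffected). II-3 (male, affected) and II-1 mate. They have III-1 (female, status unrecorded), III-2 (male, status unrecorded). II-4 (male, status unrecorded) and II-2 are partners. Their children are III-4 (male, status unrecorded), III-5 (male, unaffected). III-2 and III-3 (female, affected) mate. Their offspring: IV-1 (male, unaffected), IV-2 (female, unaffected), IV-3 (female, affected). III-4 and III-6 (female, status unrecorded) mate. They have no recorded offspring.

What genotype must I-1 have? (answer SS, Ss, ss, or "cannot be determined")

Ss

From phenotype alone, I-1 is SS or Ss.
I-1 is affected so carries S and passed s to II-2 (ss), so I-1 is Ss.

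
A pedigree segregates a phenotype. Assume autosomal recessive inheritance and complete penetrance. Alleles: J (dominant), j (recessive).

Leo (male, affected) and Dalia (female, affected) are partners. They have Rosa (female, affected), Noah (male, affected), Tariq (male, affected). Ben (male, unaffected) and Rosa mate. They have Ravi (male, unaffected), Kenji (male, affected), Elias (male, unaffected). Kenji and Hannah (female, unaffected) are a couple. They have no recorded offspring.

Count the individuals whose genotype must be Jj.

Obligate heterozygotes: Ben is unaffected so carries J and passed j to Kenji (jj), so Ben is Jj; Ravi is unaffected so carries J and received j from Rosa (jj), so Ravi is Jj; Elias is unaffected so carries J and received j from Rosa (jj), so Elias is Jj.
Every other individual is either homozygous by phenotype or has at least one consistent homozygous assignment, so the count is 3.

3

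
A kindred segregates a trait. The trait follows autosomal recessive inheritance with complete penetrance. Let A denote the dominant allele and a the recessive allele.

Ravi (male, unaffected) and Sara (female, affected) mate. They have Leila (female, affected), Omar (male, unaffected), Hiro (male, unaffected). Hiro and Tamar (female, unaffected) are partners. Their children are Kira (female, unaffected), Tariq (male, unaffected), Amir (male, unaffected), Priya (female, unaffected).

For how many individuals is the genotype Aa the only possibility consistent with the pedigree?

3

Obligate heterozygotes: Ravi is unaffected so carries A and passed a to Leila (aa), so Ravi is Aa; Omar is unaffected so carries A and received a from Sara (aa), so Omar is Aa; Hiro is unaffected so carries A and received a from Sara (aa), so Hiro is Aa.
Every other individual is either homozygous by phenotype or has at least one consistent homozygous assignment, so the count is 3.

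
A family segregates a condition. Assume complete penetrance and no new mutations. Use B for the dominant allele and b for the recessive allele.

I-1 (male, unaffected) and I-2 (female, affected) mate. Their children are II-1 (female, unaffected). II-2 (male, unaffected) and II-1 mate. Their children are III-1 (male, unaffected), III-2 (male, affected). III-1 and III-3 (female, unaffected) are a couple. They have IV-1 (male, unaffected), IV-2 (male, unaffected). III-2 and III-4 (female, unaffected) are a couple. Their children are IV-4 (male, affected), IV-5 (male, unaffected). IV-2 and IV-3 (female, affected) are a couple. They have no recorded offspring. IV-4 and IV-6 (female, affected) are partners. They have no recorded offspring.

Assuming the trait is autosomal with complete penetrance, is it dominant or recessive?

recessive

II-2 and II-1 are both unaffected yet have an affected child III-2. Under dominance, an affected child requires at least one affected parent, so the trait cannot be dominant.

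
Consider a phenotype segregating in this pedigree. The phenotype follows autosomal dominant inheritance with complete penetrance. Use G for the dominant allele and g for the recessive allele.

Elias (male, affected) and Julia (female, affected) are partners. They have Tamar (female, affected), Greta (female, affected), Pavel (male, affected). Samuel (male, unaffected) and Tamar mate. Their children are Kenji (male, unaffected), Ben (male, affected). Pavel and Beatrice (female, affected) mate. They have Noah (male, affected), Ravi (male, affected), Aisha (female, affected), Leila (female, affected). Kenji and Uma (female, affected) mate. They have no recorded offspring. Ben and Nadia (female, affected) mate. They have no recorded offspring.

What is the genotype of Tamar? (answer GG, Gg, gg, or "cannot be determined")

Gg

From phenotype alone, Tamar is GG or Gg.
Tamar is affected so carries G and passed g to Kenji (gg), so Tamar is Gg.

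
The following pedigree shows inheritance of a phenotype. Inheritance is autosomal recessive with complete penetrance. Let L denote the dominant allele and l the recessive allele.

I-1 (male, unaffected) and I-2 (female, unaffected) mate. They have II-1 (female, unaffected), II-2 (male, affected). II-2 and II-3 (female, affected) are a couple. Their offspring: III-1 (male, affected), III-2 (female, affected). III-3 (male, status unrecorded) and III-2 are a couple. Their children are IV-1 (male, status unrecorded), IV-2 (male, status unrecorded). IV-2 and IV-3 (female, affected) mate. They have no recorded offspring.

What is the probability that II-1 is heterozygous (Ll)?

I-1 is unaffected so carries L and passed l to II-2 (ll), so I-1 is Ll.
I-2 is unaffected so carries L and passed l to II-2 (ll), so I-2 is Ll.
Their cross gives offspring ratios 1/4 LL : 1/2 Ll : 1/4 ll. Conditioning on II-1 being unaffected, P(Ll) = 1/2 / 3/4 = 2/3.

2/3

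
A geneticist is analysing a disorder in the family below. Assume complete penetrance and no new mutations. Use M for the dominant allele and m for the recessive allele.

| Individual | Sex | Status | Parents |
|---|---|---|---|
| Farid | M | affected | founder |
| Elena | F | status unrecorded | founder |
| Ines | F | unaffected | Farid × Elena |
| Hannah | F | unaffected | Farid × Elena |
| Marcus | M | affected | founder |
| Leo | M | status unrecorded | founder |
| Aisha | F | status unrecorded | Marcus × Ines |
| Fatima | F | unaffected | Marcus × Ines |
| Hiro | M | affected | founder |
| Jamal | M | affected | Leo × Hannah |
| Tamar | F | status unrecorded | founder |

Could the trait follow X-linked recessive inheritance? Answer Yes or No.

A consistent assignment under X-linked recessive exists: Farid X^m Y, Elena X^M X^M, Ines X^M X^m, Hannah X^M X^m, Marcus X^m Y, Leo X^M Y, Aisha X^M X^m, Fatima X^M X^m, Hiro X^m Y, Jamal X^m Y, Tamar X^M X^M.
In this assignment every recorded phenotype matches its genotype and every non-founder's genotype is obtainable from its parents' genotypes, so the pedigree is consistent.

Yes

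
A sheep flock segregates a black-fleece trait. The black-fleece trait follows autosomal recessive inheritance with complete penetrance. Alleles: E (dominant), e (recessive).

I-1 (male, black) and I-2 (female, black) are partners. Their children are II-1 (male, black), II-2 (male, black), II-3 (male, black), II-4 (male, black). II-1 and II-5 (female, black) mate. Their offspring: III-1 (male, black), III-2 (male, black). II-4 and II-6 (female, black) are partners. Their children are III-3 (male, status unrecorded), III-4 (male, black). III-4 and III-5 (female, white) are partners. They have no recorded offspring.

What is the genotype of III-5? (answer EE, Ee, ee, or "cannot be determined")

III-5's phenotype allows EE or Ee, and no parent or child forces a single allele at both positions; consistent genotype assignments exist with III-5 as EE or Ee.

cannot be determined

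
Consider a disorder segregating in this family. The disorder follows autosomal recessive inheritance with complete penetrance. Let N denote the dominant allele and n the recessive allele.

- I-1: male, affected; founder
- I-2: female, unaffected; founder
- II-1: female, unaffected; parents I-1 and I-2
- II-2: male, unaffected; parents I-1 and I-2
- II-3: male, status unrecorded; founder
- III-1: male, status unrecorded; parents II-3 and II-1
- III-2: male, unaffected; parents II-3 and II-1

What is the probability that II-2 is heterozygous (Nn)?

1

II-2 is unaffected so carries N and received n from I-1 (nn), so II-2 is Nn, giving P(Nn) = 1.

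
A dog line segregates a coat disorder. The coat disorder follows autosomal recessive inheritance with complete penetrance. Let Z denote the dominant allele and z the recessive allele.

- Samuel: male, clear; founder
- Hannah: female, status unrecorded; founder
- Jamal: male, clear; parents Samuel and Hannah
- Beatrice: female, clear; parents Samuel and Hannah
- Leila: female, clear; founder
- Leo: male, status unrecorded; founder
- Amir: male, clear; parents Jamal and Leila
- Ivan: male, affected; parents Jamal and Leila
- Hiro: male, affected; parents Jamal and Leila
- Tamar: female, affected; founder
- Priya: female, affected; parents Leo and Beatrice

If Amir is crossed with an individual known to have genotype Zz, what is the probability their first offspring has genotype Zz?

1/2

Jamal is clear so carries Z and passed z to Ivan (zz), so Jamal is Zz.
Leila is clear so carries Z and passed z to Ivan (zz), so Leila is Zz.
Amir is a clear offspring of Jamal (Zz) × Leila (Zz), whose cross gives 1/4 ZZ : 1/2 Zz : 1/4 zz; conditioning on being clear, Amir is ZZ with probability 1/3, Zz with probability 2/3.
Summing over parental genotype combinations, P(offspring has genotype Zz) = 1/3·1/2 + 2/3·1/2 = 1/2.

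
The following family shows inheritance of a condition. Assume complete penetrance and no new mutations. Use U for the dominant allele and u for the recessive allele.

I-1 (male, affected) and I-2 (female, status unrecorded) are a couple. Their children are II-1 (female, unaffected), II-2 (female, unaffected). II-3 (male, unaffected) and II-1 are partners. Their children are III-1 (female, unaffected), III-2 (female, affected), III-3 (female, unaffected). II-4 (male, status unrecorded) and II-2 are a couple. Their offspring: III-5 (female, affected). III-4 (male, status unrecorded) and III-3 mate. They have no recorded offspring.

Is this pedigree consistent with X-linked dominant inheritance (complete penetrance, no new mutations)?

Under X-linked dominant, II-1 (unaffected, female) cannot arise from I-1 (affected) × I-2 (unrecorded).

No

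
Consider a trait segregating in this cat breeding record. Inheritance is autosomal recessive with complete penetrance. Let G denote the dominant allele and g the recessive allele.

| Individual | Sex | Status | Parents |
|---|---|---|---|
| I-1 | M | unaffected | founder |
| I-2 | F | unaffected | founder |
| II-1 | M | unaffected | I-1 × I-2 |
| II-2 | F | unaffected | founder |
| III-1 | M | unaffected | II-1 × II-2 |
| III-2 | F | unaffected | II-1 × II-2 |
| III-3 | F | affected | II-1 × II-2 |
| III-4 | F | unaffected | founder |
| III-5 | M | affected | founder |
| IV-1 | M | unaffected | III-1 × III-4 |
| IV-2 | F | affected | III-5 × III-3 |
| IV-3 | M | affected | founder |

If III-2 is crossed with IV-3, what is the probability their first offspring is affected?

1/3

II-1 is unaffected so carries G and passed g to III-3 (gg), so II-1 is Gg.
II-2 is unaffected so carries G and passed g to III-3 (gg), so II-2 is Gg.
III-2 is an unaffected offspring of II-1 (Gg) × II-2 (Gg), whose cross gives 1/4 GG : 1/2 Gg : 1/4 gg; conditioning on being unaffected, III-2 is GG with probability 1/3, Gg with probability 2/3.
IV-3 is affected, so IV-3 is gg.
Summing over parental genotype combinations, P(offspring is affected) = 2/3·1/2 = 1/3.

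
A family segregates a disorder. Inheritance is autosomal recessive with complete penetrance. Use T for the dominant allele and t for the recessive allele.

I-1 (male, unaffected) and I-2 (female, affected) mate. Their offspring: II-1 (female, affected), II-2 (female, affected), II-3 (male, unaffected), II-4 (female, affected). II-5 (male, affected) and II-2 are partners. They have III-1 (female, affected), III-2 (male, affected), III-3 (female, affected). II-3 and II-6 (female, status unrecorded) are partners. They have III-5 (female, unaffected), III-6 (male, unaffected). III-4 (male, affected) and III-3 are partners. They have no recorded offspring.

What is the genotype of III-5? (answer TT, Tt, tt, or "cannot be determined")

III-5's phenotype allows TT or Tt, and no parent or child forces a single allele at both positions; consistent genotype assignments exist with III-5 as TT or Tt.

cannot be determined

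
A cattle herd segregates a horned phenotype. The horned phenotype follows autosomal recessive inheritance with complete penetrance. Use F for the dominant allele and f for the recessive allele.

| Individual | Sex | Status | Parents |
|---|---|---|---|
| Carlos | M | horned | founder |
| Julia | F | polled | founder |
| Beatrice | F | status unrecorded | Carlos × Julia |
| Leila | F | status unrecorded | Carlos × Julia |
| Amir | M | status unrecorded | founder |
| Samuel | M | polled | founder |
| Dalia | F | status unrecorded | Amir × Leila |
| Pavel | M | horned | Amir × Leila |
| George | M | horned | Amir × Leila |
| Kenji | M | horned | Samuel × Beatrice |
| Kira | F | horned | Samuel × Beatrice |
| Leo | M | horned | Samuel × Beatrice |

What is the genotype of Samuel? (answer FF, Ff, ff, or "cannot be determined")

Ff

From phenotype alone, Samuel is FF or Ff.
Samuel is polled so carries F and passed f to Kenji (ff), so Samuel is Ff.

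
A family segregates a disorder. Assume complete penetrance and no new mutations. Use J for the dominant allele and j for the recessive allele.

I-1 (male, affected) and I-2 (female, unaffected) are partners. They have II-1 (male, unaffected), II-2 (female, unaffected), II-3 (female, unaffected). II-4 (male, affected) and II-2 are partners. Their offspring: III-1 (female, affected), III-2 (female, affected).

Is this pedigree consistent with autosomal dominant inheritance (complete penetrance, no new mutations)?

Yes

A consistent assignment under autosomal dominant exists: I-1 Jj, I-2 jj, II-1 jj, II-2 jj, II-3 jj, II-4 JJ, III-1 Jj, III-2 Jj.
In this assignment every recorded phenotype matches its genotype and every non-founder's genotype is obtainable from its parents' genotypes, so the pedigree is consistent.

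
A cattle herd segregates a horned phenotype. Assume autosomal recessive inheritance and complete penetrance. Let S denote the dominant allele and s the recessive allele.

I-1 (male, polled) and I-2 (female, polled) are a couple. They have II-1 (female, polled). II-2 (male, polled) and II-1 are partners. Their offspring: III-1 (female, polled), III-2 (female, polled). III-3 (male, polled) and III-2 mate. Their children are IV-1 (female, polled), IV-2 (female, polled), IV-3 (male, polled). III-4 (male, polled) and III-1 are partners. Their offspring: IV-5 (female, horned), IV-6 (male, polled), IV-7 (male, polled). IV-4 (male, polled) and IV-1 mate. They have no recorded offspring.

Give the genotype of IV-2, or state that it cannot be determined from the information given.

IV-2's phenotype allows SS or Ss, and no parent or child forces a single allele at both positions; consistent genotype assignments exist with IV-2 as SS or Ss.

cannot be determined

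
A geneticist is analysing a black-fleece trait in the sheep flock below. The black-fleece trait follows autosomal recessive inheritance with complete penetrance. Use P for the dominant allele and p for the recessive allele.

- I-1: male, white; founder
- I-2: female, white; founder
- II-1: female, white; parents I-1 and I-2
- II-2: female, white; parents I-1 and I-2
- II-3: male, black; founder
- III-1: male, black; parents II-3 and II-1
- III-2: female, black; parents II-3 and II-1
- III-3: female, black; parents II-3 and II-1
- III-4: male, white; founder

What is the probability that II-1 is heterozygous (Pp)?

II-1 is white so carries P and passed p to III-1 (pp), so II-1 is Pp, giving P(Pp) = 1.

1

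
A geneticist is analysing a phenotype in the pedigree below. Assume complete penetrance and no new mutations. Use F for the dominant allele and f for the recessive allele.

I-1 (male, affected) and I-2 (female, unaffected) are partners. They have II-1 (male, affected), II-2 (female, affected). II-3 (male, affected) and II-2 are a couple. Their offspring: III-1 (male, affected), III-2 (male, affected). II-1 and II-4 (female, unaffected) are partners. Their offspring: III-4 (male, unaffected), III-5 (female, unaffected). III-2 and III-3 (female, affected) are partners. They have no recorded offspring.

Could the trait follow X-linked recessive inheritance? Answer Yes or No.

A consistent assignment under X-linked recessive exists: I-1 X^f Y, I-2 X^F X^f, II-1 X^f Y, II-2 X^f X^f, II-3 X^f Y, II-4 X^F X^F, III-1 X^f Y, III-2 X^f Y, III-3 X^f X^f, III-4 X^F Y, III-5 X^F X^f.
In this assignment every recorded phenotype matches its genotype and every non-founder's genotype is obtainable from its parents' genotypes, so the pedigree is consistent.

Yes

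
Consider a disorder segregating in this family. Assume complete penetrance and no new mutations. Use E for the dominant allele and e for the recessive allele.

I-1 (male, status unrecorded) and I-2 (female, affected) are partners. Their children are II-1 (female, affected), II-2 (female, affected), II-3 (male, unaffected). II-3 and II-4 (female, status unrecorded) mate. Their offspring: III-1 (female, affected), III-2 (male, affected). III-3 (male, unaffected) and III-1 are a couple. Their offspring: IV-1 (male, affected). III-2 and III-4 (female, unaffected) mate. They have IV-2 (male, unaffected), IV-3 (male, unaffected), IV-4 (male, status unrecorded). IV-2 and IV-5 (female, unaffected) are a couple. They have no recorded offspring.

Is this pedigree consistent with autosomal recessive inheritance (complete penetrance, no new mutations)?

A consistent assignment under autosomal recessive exists: I-1 Ee, I-2 ee, II-1 ee, II-2 ee, II-3 Ee, II-4 Ee, III-1 ee, III-2 ee, III-3 Ee, III-4 EE, IV-1 ee, IV-2 Ee, IV-3 Ee, IV-4 Ee, IV-5 EE.
In this assignment every recorded phenotype matches its genotype and every non-founder's genotype is obtainable from its parents' genotypes, so the pedigree is consistent.

Yes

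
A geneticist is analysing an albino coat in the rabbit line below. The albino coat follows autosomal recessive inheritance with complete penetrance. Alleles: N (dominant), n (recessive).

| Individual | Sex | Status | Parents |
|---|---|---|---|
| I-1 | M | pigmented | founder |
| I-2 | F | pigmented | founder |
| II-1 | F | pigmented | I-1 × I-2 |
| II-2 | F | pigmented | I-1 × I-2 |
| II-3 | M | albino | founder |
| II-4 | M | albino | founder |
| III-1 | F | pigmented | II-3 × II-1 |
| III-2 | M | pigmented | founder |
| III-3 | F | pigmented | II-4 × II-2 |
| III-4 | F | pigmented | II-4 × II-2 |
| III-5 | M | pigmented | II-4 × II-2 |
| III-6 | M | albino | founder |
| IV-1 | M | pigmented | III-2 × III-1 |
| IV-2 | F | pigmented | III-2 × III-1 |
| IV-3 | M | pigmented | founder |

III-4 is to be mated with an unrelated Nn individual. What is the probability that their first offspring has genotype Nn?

III-4 is pigmented so carries N and received n from II-4 (nn), so III-4 is Nn.
The cross gives 1/4 NN : 1/2 Nn : 1/4 nn, so P(offspring has genotype Nn) = 1/2.

1/2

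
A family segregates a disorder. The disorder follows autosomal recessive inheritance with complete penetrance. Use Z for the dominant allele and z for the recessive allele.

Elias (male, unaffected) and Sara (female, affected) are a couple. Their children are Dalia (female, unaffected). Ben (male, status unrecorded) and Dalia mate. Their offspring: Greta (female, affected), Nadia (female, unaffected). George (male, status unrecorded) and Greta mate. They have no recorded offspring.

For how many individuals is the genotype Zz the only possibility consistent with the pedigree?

Obligate heterozygotes: Dalia is unaffected so carries Z and received z from Sara (zz), so Dalia is Zz.
Every other individual is either homozygous by phenotype or has at least one consistent homozygous assignment, so the count is 1.

1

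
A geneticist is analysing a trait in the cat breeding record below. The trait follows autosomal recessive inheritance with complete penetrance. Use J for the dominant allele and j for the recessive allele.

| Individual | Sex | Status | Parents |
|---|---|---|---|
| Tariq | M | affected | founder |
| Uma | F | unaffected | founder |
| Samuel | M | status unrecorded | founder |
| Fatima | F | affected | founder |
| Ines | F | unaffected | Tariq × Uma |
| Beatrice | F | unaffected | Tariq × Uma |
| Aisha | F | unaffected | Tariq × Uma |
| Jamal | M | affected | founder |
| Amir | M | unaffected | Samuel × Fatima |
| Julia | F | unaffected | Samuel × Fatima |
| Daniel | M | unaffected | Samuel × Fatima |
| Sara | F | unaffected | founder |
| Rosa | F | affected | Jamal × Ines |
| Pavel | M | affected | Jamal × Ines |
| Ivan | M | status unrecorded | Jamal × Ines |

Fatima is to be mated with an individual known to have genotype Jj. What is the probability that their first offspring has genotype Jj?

1/2

Fatima is affected, so Fatima is jj.
The cross gives 1/2 Jj : 1/2 jj, so P(offspring has genotype Jj) = 1/2.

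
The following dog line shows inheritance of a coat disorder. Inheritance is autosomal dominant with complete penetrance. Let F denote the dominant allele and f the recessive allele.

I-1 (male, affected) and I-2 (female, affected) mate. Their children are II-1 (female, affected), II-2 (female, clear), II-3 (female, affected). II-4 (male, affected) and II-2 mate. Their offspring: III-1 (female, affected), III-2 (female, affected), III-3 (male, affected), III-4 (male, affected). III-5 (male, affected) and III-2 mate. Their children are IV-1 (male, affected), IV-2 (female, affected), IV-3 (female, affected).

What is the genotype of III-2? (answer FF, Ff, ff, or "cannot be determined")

Ff

From phenotype alone, III-2 is FF or Ff.
III-2 is affected so carries F and received f from II-2 (ff), so III-2 is Ff.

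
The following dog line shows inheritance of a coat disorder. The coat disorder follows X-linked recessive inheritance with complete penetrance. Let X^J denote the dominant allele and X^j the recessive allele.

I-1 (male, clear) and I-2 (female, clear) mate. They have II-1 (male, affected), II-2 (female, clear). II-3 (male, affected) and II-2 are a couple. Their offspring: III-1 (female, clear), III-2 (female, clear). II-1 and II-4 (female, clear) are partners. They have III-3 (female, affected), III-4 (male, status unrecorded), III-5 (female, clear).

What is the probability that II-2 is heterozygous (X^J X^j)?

1/5

I-1 is clear, so I-1 is X^J Y.
I-2 is clear so carries J and passed j to II-1 (X^j Y), so I-2 is X^J X^j.
Their cross gives offspring ratios 1/2 X^J X^J : 1/2 X^J X^j. Conditioning on II-2 being clear, P(X^J X^j) = 1/2 / 1 = 1/2 before taking II-2's own offspring into account.
II-3 is affected, so II-3 is X^j Y.
Now use II-2's offspring. Probability of each recorded status — clear daughter III-1: 1/2 if II-2 is X^J X^j, 1 if X^J X^J; clear daughter III-2: 1/2 if II-2 is X^J X^j, 1 if X^J X^J.
Bayes: P(X^J X^j) = 1/2·1/4 / (1/2·1/4 + 1/2·1) = 1/5.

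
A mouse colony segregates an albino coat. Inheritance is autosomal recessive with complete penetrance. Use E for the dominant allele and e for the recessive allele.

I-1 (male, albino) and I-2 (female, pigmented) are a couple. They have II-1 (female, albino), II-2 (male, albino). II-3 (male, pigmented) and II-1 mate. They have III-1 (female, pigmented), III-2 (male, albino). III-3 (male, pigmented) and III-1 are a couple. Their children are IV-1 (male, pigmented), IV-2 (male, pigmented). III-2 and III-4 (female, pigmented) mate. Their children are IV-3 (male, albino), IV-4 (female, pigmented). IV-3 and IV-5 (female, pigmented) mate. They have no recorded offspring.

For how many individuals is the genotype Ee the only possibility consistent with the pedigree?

5

Obligate heterozygotes: I-2 is pigmented so carries E and passed e to II-1 (ee), so I-2 is Ee; II-3 is pigmented so carries E and passed e to III-2 (ee), so II-3 is Ee; III-1 is pigmented so carries E and received e from II-1 (ee), so III-1 is Ee; III-4 is pigmented so carries E and passed e to IV-3 (ee), so III-4 is Ee; IV-4 is pigmented so carries E and received e from III-2 (ee), so IV-4 is Ee.
Every other individual is either homozygous by phenotype or has at least one consistent homozygous assignment, so the count is 5.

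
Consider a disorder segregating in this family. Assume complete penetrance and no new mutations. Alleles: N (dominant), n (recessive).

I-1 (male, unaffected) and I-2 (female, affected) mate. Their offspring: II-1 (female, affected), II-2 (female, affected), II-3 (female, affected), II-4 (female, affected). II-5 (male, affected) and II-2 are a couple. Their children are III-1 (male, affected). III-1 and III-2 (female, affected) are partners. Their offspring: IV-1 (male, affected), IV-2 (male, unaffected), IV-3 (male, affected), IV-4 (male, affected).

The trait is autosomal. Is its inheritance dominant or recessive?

III-1 and III-2 are both affected yet have an unaffected child IV-2. Under a recessive model two affected parents are homozygous and every child would be affected, so the trait cannot be recessive.

dominant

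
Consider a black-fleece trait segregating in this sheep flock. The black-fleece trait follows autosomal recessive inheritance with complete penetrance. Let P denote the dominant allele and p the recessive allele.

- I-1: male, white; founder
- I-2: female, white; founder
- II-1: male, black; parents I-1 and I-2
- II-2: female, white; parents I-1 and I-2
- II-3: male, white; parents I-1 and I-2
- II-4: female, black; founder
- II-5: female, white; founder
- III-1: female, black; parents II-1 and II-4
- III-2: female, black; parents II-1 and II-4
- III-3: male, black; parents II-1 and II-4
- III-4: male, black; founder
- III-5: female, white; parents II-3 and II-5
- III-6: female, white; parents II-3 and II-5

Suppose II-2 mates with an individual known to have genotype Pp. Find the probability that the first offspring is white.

5/6

I-1 is white so carries P and passed p to II-1 (pp), so I-1 is Pp.
I-2 is white so carries P and passed p to II-1 (pp), so I-2 is Pp.
II-2 is a white offspring of I-1 (Pp) × I-2 (Pp), whose cross gives 1/4 PP : 1/2 Pp : 1/4 pp; conditioning on being white, II-2 is PP with probability 1/3, Pp with probability 2/3.
Summing over parental genotype combinations, P(offspring is white) = 1/3·1 + 2/3·3/4 = 5/6.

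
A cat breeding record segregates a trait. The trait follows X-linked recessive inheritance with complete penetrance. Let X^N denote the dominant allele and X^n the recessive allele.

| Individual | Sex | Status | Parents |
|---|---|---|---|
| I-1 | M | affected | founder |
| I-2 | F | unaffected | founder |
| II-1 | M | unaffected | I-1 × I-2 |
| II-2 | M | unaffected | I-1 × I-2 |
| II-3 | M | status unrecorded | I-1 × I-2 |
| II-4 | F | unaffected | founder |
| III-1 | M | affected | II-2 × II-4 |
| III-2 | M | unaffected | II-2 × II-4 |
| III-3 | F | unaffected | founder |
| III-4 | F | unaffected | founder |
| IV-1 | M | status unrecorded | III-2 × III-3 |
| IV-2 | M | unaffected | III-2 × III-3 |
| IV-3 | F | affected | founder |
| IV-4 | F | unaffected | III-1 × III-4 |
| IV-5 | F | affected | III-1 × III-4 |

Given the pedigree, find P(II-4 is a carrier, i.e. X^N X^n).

II-4 is unaffected so carries N and passed n to III-1 (X^n Y), so II-4 is X^N X^n, giving P(X^N X^n) = 1.

1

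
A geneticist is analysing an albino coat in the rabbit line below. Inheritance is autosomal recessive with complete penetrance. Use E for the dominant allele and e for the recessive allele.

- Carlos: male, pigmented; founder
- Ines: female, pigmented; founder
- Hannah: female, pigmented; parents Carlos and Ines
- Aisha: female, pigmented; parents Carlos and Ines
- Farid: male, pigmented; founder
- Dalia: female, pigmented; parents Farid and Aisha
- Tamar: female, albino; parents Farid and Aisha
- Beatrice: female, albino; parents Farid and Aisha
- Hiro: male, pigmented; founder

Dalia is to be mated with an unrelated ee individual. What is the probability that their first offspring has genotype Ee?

Farid is pigmented so carries E and passed e to Tamar (ee), so Farid is Ee.
Aisha is pigmented so carries E and passed e to Tamar (ee), so Aisha is Ee.
Dalia is a pigmented offspring of Farid (Ee) × Aisha (Ee), whose cross gives 1/4 EE : 1/2 Ee : 1/4 ee; conditioning on being pigmented, Dalia is EE with probability 1/3, Ee with probability 2/3.
Summing over parental genotype combinations, P(offspring has genotype Ee) = 1/3·1 + 2/3·1/2 = 2/3.

2/3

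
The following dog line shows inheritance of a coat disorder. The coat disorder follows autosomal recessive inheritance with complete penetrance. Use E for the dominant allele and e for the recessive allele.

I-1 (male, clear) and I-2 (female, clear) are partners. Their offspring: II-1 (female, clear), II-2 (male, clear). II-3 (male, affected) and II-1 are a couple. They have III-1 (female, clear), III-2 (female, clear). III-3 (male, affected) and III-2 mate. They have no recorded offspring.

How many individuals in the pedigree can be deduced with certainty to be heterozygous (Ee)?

2

Obligate heterozygotes: III-1 is clear so carries E and received e from II-3 (ee), so III-1 is Ee; III-2 is clear so carries E and received e from II-3 (ee), so III-2 is Ee.
Every other individual is either homozygous by phenotype or has at least one consistent homozygous assignment, so the count is 2.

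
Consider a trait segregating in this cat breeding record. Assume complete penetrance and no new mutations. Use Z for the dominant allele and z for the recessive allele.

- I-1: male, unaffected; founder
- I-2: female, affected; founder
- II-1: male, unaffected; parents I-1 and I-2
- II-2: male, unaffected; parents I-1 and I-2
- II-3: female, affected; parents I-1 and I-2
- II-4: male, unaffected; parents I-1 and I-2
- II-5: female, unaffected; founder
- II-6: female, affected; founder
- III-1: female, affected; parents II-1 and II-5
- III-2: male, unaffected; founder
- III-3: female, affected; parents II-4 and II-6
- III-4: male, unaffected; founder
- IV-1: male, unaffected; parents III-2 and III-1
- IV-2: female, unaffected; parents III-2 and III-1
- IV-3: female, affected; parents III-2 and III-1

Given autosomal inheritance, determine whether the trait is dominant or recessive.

II-1 and II-5 are both unaffected yet have an affected child III-1. Under dominance, an affected child requires at least one affected parent, so the trait cannot be dominant.

recessive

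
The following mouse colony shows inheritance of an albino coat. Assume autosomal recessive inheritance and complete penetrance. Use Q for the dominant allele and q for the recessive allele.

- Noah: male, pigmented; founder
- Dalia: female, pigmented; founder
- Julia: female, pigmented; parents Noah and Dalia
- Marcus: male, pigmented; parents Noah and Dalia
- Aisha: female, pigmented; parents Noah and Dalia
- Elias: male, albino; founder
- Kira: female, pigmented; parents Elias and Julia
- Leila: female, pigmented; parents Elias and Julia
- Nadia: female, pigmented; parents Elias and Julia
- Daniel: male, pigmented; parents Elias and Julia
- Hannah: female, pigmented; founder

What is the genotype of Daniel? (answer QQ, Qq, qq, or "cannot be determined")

From phenotype alone, Daniel is QQ or Qq.
Daniel is pigmented so carries Q and received q from Elias (qq), so Daniel is Qq.

Qq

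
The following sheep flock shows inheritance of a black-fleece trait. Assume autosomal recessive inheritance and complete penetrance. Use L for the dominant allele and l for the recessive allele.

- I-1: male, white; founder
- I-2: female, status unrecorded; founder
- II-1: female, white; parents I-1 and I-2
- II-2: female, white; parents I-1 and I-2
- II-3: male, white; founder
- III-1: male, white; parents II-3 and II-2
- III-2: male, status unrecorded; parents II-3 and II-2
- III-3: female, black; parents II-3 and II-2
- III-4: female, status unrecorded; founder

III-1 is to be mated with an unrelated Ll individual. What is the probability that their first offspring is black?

II-3 is white so carries L and passed l to III-3 (ll), so II-3 is Ll.
II-2 is white so carries L and passed l to III-3 (ll), so II-2 is Ll.
III-1 is a white offspring of II-3 (Ll) × II-2 (Ll), whose cross gives 1/4 LL : 1/2 Ll : 1/4 ll; conditioning on being white, III-1 is LL with probability 1/3, Ll with probability 2/3.
Summing over parental genotype combinations, P(offspring is black) = 2/3·1/4 = 1/6.

1/6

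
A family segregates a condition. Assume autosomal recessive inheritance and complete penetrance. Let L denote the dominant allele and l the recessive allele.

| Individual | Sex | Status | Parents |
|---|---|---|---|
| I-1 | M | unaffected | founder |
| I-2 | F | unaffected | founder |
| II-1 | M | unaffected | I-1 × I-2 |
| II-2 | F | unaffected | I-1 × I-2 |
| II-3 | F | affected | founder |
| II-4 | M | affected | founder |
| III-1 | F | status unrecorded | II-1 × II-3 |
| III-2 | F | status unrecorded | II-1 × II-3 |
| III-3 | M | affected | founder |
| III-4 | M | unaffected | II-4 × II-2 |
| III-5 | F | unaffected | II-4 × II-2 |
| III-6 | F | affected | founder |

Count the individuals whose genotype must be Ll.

2

Obligate heterozygotes: III-4 is unaffected so carries L and received l from II-4 (ll), so III-4 is Ll; III-5 is unaffected so carries L and received l from II-4 (ll), so III-5 is Ll.
Every other individual is either homozygous by phenotype or has at least one consistent homozygous assignment, so the count is 2.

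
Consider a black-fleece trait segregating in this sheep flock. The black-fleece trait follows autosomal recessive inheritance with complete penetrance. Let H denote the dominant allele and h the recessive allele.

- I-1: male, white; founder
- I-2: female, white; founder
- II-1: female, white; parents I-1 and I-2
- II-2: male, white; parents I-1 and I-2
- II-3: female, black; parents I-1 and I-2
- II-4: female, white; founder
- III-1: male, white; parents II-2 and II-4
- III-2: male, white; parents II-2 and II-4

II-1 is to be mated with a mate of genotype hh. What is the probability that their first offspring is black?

I-1 is white so carries H and passed h to II-3 (hh), so I-1 is Hh.
I-2 is white so carries H and passed h to II-3 (hh), so I-2 is Hh.
II-1 is a white offspring of I-1 (Hh) × I-2 (Hh), whose cross gives 1/4 HH : 1/2 Hh : 1/4 hh; conditioning on being white, II-1 is HH with probability 1/3, Hh with probability 2/3.
Summing over parental genotype combinations, P(offspring is black) = 2/3·1/2 = 1/3.

1/3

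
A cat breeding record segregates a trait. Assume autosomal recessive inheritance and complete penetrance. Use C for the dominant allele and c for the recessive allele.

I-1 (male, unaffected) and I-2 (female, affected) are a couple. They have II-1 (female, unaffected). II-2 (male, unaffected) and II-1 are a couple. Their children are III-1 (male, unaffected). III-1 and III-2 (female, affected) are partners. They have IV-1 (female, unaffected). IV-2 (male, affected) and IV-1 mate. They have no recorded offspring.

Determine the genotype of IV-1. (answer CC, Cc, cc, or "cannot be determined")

Cc

From phenotype alone, IV-1 is CC or Cc.
IV-1 is unaffected so carries C and received c from III-2 (cc), so IV-1 is Cc.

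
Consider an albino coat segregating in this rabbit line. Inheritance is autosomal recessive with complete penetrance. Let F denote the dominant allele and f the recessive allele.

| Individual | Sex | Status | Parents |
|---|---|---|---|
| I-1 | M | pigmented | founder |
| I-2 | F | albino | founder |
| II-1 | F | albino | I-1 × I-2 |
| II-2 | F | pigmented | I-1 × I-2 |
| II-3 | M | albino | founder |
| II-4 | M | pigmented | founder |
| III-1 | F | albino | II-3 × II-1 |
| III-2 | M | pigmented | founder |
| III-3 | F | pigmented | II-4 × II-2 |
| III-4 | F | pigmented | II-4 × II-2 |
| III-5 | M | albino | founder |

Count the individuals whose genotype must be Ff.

Obligate heterozygotes: I-1 is pigmented so carries F and passed f to II-1 (ff), so I-1 is Ff; II-2 is pigmented so carries F and received f from I-2 (ff), so II-2 is Ff.
Every other individual is either homozygous by phenotype or has at least one consistent homozygous assignment, so the count is 2.

2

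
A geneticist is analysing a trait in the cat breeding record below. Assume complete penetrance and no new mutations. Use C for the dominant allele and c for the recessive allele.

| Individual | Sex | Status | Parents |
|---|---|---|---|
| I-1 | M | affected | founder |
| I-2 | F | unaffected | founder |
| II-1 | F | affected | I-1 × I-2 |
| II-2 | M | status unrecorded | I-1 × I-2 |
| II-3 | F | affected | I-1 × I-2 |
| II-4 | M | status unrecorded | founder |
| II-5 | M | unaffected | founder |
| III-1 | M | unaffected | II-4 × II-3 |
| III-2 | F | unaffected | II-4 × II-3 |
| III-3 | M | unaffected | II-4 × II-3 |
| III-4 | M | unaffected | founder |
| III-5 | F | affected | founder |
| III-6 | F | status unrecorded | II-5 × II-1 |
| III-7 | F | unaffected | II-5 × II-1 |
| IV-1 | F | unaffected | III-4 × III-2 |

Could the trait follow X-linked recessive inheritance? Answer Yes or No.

Under X-linked recessive, III-1 (unaffected, male) cannot arise from II-4 (unrecorded) × II-3 (affected).

No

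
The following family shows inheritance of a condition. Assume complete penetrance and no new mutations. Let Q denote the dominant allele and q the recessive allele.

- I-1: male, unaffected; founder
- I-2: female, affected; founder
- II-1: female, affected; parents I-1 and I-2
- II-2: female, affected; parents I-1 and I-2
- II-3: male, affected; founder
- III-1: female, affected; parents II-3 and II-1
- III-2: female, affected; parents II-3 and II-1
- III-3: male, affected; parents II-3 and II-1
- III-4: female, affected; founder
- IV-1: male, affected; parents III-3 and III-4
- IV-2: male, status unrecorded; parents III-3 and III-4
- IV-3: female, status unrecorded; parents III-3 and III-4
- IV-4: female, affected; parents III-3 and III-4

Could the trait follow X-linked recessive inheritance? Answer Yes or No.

No

Under X-linked recessive, II-1 (affected, female) cannot arise from I-1 (unaffected) × I-2 (affected).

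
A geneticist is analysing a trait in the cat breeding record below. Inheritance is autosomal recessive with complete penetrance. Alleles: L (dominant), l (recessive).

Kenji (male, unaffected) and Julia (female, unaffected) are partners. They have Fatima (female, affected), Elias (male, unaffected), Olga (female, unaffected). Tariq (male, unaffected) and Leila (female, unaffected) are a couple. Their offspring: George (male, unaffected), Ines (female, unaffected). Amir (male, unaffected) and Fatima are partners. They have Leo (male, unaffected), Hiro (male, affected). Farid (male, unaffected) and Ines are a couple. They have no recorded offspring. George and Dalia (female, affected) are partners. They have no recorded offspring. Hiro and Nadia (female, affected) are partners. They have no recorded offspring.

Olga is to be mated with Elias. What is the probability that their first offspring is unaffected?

8/9

Kenji is unaffected so carries L and passed l to Fatima (ll), so Kenji is Ll.
Julia is unaffected so carries L and passed l to Fatima (ll), so Julia is Ll.
Olga is an unaffected offspring of Kenji (Ll) × Julia (Ll), whose cross gives 1/4 LL : 1/2 Ll : 1/4 ll; conditioning on being unaffected, Olga is LL with probability 1/3, Ll with probability 2/3.
Elias is an unaffected offspring of Kenji (Ll) × Julia (Ll), whose cross gives 1/4 LL : 1/2 Ll : 1/4 ll; conditioning on being unaffected, Elias is LL with probability 1/3, Ll with probability 2/3.
Summing over parental genotype combinations, P(offspring is unaffected) = 1/9·1 + 2/9·1 + 2/9·1 + 4/9·3/4 = 8/9.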